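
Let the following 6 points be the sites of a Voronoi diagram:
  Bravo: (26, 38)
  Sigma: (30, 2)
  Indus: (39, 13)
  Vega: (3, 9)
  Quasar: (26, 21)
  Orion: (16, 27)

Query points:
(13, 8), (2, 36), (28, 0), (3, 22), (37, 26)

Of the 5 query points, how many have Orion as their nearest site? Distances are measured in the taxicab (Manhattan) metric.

(13, 8) — d to each: Bravo:43, Sigma:23, Indus:31, Vega:11, Quasar:26, Orion:22 → nearest is Vega
(2, 36) — d to each: Bravo:26, Sigma:62, Indus:60, Vega:28, Quasar:39, Orion:23 → nearest is Orion
(28, 0) — d to each: Bravo:40, Sigma:4, Indus:24, Vega:34, Quasar:23, Orion:39 → nearest is Sigma
(3, 22) — d to each: Bravo:39, Sigma:47, Indus:45, Vega:13, Quasar:24, Orion:18 → nearest is Vega
(37, 26) — d to each: Bravo:23, Sigma:31, Indus:15, Vega:51, Quasar:16, Orion:22 → nearest is Indus
1 of the 5 points has Orion as nearest.

1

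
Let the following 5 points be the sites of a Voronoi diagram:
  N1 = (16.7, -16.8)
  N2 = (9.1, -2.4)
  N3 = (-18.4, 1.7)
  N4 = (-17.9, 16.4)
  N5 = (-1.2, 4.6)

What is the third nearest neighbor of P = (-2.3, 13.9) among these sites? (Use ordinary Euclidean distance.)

N2

Since √ is increasing, it suffices to compare squared distances:
|PN1|² = (-2.3−16.7)² + (13.9−(-16.8))² = 361 + 942.49 = 1303.49
|PN2|² = (-2.3−9.1)² + (13.9−(-2.4))² = 129.96 + 265.69 = 395.65
|PN3|² = (-2.3−(-18.4))² + (13.9−1.7)² = 259.21 + 148.84 = 408.05
|PN4|² = (-2.3−(-17.9))² + (13.9−16.4)² = 243.36 + 6.25 = 249.61
|PN5|² = (-2.3−(-1.2))² + (13.9−4.6)² = 1.21 + 86.49 = 87.7
Sorted ascending: N5, N4, N2, N3, … — the third-nearest is N2.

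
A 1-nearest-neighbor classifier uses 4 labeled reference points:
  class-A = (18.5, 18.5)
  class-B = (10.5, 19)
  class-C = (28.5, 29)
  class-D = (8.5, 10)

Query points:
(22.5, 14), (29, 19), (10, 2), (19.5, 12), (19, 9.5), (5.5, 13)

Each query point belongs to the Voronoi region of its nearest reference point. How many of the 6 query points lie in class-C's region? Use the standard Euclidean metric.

(22.5, 14) — d² to each: class-A:36.25, class-B:169, class-C:261, class-D:212 → nearest is class-A
(29, 19) — d² to each: class-A:110.5, class-B:342.25, class-C:100.25, class-D:501.25 → nearest is class-C
(10, 2) — d² to each: class-A:344.5, class-B:289.25, class-C:1071.25, class-D:66.25 → nearest is class-D
(19.5, 12) — d² to each: class-A:43.25, class-B:130, class-C:370, class-D:125 → nearest is class-A
(19, 9.5) — d² to each: class-A:81.25, class-B:162.5, class-C:470.5, class-D:110.5 → nearest is class-A
(5.5, 13) — d² to each: class-A:199.25, class-B:61, class-C:785, class-D:18 → nearest is class-D
1 of the 6 points has class-C as nearest.

1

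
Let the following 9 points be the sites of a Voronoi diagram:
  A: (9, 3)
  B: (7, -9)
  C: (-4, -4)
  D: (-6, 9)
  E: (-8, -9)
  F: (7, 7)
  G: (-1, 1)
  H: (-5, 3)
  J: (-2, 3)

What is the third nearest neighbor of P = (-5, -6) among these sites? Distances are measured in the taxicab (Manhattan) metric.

H

d(P,A) = |-5−9| + |-6−3| = 14 + 9 = 23
d(P,B) = |-5−7| + |-6−(-9)| = 12 + 3 = 15
d(P,C) = |-5−(-4)| + |-6−(-4)| = 1 + 2 = 3
d(P,D) = |-5−(-6)| + |-6−9| = 1 + 15 = 16
d(P,E) = |-5−(-8)| + |-6−(-9)| = 3 + 3 = 6
d(P,F) = |-5−7| + |-6−7| = 12 + 13 = 25
d(P,G) = |-5−(-1)| + |-6−1| = 4 + 7 = 11
d(P,H) = |-5−(-5)| + |-6−3| = 0 + 9 = 9
d(P,J) = |-5−(-2)| + |-6−3| = 3 + 9 = 12
Sorted ascending: C, E, H, G, … — the third-nearest is H.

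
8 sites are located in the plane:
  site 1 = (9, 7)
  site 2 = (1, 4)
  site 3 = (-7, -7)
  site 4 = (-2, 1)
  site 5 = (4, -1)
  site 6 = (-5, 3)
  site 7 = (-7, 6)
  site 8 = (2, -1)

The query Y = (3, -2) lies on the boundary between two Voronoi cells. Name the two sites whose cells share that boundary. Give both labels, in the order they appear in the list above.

Squared distances from Y to each site:
d²(Y, site 1) = 36 + 81 = 117
d²(Y, site 2) = 4 + 36 = 40
d²(Y, site 3) = 100 + 25 = 125
d²(Y, site 4) = 25 + 9 = 34
d²(Y, site 5) = 1 + 1 = 2
d²(Y, site 6) = 64 + 25 = 89
d²(Y, site 7) = 100 + 64 = 164
d²(Y, site 8) = 1 + 1 = 2
Y is equidistant from site 5 and site 8 (both at squared distance 2), and every other site is strictly farther — so Y lies on the site 5–site 8 Voronoi edge.

site 5 and site 8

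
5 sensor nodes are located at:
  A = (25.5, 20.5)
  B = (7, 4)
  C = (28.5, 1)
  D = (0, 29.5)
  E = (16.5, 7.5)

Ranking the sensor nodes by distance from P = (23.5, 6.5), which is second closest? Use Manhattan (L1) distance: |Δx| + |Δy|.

C

d(P,A) = 2 + 14 = 16
d(P,B) = 16.5 + 2.5 = 19
d(P,C) = 5 + 5.5 = 10.5
d(P,D) = 23.5 + 23 = 46.5
d(P,E) = 7 + 1 = 8
Sorted ascending: E, C, A, … — the second-nearest is C.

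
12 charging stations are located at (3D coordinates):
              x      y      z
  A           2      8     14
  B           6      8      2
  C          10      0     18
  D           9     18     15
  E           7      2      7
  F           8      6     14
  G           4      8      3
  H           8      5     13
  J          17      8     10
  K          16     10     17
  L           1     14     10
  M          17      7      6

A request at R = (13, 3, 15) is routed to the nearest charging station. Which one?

C

Squared Euclidean distances:
|RA|² = 121 + 25 + 1 = 147
|RB|² = 49 + 25 + 169 = 243
|RC|² = 9 + 9 + 9 = 27
|RD|² = 16 + 225 + 0 = 241
|RE|² = 36 + 1 + 64 = 101
|RF|² = 25 + 9 + 1 = 35
|RG|² = 81 + 25 + 144 = 250
|RH|² = 25 + 4 + 4 = 33
|RJ|² = 16 + 25 + 25 = 66
|RK|² = 9 + 49 + 4 = 62
|RL|² = 144 + 121 + 25 = 290
|RM|² = 16 + 16 + 81 = 113
Minimum is at C.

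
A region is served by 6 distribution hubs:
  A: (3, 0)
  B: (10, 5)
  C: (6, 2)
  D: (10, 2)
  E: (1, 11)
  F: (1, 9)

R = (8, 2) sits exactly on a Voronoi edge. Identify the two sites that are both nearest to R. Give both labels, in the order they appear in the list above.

Squared distances from R to each site:
|RA|² = (8−3)² + (2−0)² = 25 + 4 = 29
|RB|² = (8−10)² + (2−5)² = 4 + 9 = 13
|RC|² = (8−6)² + (2−2)² = 4 + 0 = 4
|RD|² = (8−10)² + (2−2)² = 4 + 0 = 4
|RE|² = (8−1)² + (2−11)² = 49 + 81 = 130
|RF|² = (8−1)² + (2−9)² = 49 + 49 = 98
R is equidistant from C and D (both at squared distance 4), and every other site is strictly farther — so R lies on the C–D Voronoi edge.

C and D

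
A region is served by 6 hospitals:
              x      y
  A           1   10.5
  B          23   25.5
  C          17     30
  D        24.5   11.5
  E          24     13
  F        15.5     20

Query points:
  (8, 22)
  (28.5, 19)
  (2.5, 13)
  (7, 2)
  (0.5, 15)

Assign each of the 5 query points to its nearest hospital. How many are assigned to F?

1

(8, 22) — d² to each: A:181.25, B:237.25, C:145, D:382.5, E:337, F:60.25 → nearest is F
(28.5, 19) — d² to each: A:828.5, B:72.5, C:253.25, D:72.25, E:56.25, F:170 → nearest is E
(2.5, 13) — d² to each: A:8.5, B:576.5, C:499.25, D:486.25, E:462.25, F:218 → nearest is A
(7, 2) — d² to each: A:108.25, B:808.25, C:884, D:396.5, E:410, F:396.25 → nearest is A
(0.5, 15) — d² to each: A:20.5, B:616.5, C:497.25, D:588.25, E:556.25, F:250 → nearest is A
1 of the 5 points has F as nearest.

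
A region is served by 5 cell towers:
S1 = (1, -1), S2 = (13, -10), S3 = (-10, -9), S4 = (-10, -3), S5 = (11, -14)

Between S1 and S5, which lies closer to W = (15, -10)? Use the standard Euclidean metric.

S5

Compare squared distances:
|WS1|² = (15−1)² + (-10−(-1))² = 196 + 81 = 277
|WS5|² = (15−11)² + (-10−(-14))² = 16 + 16 = 32
277 > 32, so S5 is closer.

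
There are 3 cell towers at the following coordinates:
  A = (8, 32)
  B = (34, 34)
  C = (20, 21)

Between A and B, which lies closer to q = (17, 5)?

A

Compare squared distances:
|qA|² = (17−8)² + (5−32)² = 81 + 729 = 810
|qB|² = (17−34)² + (5−34)² = 289 + 841 = 1130
810 < 1130, so A is closer.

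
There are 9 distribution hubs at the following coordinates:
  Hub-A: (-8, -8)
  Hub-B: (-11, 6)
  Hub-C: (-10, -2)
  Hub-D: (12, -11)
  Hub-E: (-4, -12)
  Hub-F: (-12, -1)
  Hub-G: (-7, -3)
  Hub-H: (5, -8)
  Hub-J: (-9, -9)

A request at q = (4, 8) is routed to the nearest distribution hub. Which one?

Hub-B

Compare squared distances (the ordering matches that of the actual distances):
d²(q, Hub-A) = (4−(-8))² + (8−(-8))² = 144 + 256 = 400
d²(q, Hub-B) = (4−(-11))² + (8−6)² = 225 + 4 = 229
d²(q, Hub-C) = (4−(-10))² + (8−(-2))² = 196 + 100 = 296
d²(q, Hub-D) = (4−12)² + (8−(-11))² = 64 + 361 = 425
d²(q, Hub-E) = (4−(-4))² + (8−(-12))² = 64 + 400 = 464
d²(q, Hub-F) = (4−(-12))² + (8−(-1))² = 256 + 81 = 337
d²(q, Hub-G) = (4−(-7))² + (8−(-3))² = 121 + 121 = 242
d²(q, Hub-H) = (4−5)² + (8−(-8))² = 1 + 256 = 257
d²(q, Hub-J) = (4−(-9))² + (8−(-9))² = 169 + 289 = 458
Minimum is at Hub-B.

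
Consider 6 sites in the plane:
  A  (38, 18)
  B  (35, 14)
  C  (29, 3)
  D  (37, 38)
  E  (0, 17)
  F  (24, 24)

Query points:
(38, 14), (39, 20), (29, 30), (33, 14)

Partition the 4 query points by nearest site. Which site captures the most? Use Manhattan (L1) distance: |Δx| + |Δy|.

(38, 14) — d to each: A:4, B:3, C:20, D:25, E:41, F:24 → nearest is B
(39, 20) — d to each: A:3, B:10, C:27, D:20, E:42, F:19 → nearest is A
(29, 30) — d to each: A:21, B:22, C:27, D:16, E:42, F:11 → nearest is F
(33, 14) — d to each: A:9, B:2, C:15, D:28, E:36, F:19 → nearest is B
Tally — A:1, B:2, F:1. B captures the most (2).

B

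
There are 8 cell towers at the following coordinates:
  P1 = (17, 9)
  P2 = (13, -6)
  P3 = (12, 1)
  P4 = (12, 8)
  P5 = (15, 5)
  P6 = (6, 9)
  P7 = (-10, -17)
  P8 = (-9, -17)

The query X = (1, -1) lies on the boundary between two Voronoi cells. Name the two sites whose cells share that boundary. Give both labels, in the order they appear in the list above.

Squared distances from X to each site:
|XP1|² = 256 + 100 = 356
|XP2|² = 144 + 25 = 169
|XP3|² = 121 + 4 = 125
|XP4|² = 121 + 81 = 202
|XP5|² = 196 + 36 = 232
|XP6|² = 25 + 100 = 125
|XP7|² = 121 + 256 = 377
|XP8|² = 100 + 256 = 356
X is equidistant from P3 and P6 (both at squared distance 125), and every other site is strictly farther — so X lies on the P3–P6 Voronoi edge.

P3 and P6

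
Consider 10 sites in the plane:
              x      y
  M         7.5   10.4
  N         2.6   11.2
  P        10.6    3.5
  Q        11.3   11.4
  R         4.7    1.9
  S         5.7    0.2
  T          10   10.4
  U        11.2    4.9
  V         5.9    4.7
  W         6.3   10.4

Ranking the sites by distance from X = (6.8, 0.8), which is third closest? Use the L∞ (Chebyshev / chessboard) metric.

P

d(X,M) = max(0.7, 9.6) = 9.6
d(X,N) = max(4.2, 10.4) = 10.4
d(X,P) = max(3.8, 2.7) = 3.8
d(X,Q) = max(4.5, 10.6) = 10.6
d(X,R) = max(2.1, 1.1) = 2.1
d(X,S) = max(1.1, 0.6) = 1.1
d(X,T) = max(3.2, 9.6) = 9.6
d(X,U) = max(4.4, 4.1) = 4.4
d(X,V) = max(0.9, 3.9) = 3.9
d(X,W) = max(0.5, 9.6) = 9.6
Sorted ascending: S, R, P, V, … — the third-nearest is P.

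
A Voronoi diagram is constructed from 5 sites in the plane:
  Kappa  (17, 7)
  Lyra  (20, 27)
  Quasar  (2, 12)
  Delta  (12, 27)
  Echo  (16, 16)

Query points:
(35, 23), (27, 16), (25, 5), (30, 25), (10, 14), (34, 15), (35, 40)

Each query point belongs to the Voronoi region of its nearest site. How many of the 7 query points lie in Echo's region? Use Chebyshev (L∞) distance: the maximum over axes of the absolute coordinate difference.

1

(35, 23) — d to each: Kappa:18, Lyra:15, Quasar:33, Delta:23, Echo:19 → nearest is Lyra
(27, 16) — d to each: Kappa:10, Lyra:11, Quasar:25, Delta:15, Echo:11 → nearest is Kappa
(25, 5) — d to each: Kappa:8, Lyra:22, Quasar:23, Delta:22, Echo:11 → nearest is Kappa
(30, 25) — d to each: Kappa:18, Lyra:10, Quasar:28, Delta:18, Echo:14 → nearest is Lyra
(10, 14) — d to each: Kappa:7, Lyra:13, Quasar:8, Delta:13, Echo:6 → nearest is Echo
(34, 15) — d to each: Kappa:17, Lyra:14, Quasar:32, Delta:22, Echo:18 → nearest is Lyra
(35, 40) — d to each: Kappa:33, Lyra:15, Quasar:33, Delta:23, Echo:24 → nearest is Lyra
1 of the 7 points has Echo as nearest.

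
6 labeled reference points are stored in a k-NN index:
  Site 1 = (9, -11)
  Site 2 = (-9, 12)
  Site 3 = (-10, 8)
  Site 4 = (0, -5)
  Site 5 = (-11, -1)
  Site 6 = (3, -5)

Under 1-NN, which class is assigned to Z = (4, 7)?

Compare squared distances (the ordering matches that of the actual distances):
d²(Z, Site 1) = (4−9)² + (7−(-11))² = 25 + 324 = 349
d²(Z, Site 2) = (4−(-9))² + (7−12)² = 169 + 25 = 194
d²(Z, Site 3) = (4−(-10))² + (7−8)² = 196 + 1 = 197
d²(Z, Site 4) = (4−0)² + (7−(-5))² = 16 + 144 = 160
d²(Z, Site 5) = (4−(-11))² + (7−(-1))² = 225 + 64 = 289
d²(Z, Site 6) = (4−3)² + (7−(-5))² = 1 + 144 = 145
The smallest is to Site 6, so Z lies in the Voronoi region of Site 6.

Site 6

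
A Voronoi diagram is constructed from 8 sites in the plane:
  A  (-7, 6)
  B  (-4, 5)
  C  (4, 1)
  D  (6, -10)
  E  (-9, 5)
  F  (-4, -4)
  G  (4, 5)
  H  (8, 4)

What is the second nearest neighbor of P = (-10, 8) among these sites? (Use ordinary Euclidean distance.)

Since √ is increasing, it suffices to compare squared distances:
|PA|² = (-10−(-7))² + (8−6)² = 9 + 4 = 13
|PB|² = (-10−(-4))² + (8−5)² = 36 + 9 = 45
|PC|² = (-10−4)² + (8−1)² = 196 + 49 = 245
|PD|² = (-10−6)² + (8−(-10))² = 256 + 324 = 580
|PE|² = (-10−(-9))² + (8−5)² = 1 + 9 = 10
|PF|² = (-10−(-4))² + (8−(-4))² = 36 + 144 = 180
|PG|² = (-10−4)² + (8−5)² = 196 + 9 = 205
|PH|² = (-10−8)² + (8−4)² = 324 + 16 = 340
Sorted ascending: E, A, B, … — the second-nearest is A.

A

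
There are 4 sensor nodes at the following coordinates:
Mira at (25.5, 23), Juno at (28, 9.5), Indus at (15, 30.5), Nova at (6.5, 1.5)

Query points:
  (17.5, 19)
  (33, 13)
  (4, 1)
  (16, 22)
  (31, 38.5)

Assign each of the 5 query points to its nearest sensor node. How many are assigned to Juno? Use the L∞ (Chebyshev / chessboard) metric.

1

(17.5, 19) — d to each: Mira:8, Juno:10.5, Indus:11.5, Nova:17.5 → nearest is Mira
(33, 13) — d to each: Mira:10, Juno:5, Indus:18, Nova:26.5 → nearest is Juno
(4, 1) — d to each: Mira:22, Juno:24, Indus:29.5, Nova:2.5 → nearest is Nova
(16, 22) — d to each: Mira:9.5, Juno:12.5, Indus:8.5, Nova:20.5 → nearest is Indus
(31, 38.5) — d to each: Mira:15.5, Juno:29, Indus:16, Nova:37 → nearest is Mira
1 of the 5 points has Juno as nearest.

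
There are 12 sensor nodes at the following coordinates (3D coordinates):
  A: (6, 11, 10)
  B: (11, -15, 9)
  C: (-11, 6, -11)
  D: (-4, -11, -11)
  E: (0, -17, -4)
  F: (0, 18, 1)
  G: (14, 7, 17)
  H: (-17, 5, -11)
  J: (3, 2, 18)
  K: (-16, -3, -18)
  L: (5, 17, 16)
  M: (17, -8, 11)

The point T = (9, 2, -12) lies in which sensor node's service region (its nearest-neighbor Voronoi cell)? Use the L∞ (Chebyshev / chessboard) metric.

d(T,A) = max(3, 9, 22) = 22
d(T,B) = max(2, 17, 21) = 21
d(T,C) = max(20, 4, 1) = 20
d(T,D) = max(13, 13, 1) = 13
d(T,E) = max(9, 19, 8) = 19
d(T,F) = max(9, 16, 13) = 16
d(T,G) = max(5, 5, 29) = 29
d(T,H) = max(26, 3, 1) = 26
d(T,J) = max(6, 0, 30) = 30
d(T,K) = max(25, 5, 6) = 25
d(T,L) = max(4, 15, 28) = 28
d(T,M) = max(8, 10, 23) = 23
D is nearest.

D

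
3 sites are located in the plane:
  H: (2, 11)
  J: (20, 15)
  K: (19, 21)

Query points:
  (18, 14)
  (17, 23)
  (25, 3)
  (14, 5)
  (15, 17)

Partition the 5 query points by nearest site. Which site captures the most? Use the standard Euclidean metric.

(18, 14) — d² to each: H:265, J:5, K:50 → nearest is J
(17, 23) — d² to each: H:369, J:73, K:8 → nearest is K
(25, 3) — d² to each: H:593, J:169, K:360 → nearest is J
(14, 5) — d² to each: H:180, J:136, K:281 → nearest is J
(15, 17) — d² to each: H:205, J:29, K:32 → nearest is J
Tally — J:4, K:1. J captures the most (4).

J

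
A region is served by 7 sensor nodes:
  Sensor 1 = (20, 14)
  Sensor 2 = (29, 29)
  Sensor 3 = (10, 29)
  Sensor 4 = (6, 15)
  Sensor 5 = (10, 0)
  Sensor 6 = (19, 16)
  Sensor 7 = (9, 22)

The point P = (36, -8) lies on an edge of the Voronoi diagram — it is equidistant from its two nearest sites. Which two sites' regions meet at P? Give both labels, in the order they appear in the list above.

Squared distances from P to each site:
d²(P, Sensor 1) = (36−20)² + (-8−14)² = 256 + 484 = 740
d²(P, Sensor 2) = (36−29)² + (-8−29)² = 49 + 1369 = 1418
d²(P, Sensor 3) = (36−10)² + (-8−29)² = 676 + 1369 = 2045
d²(P, Sensor 4) = (36−6)² + (-8−15)² = 900 + 529 = 1429
d²(P, Sensor 5) = (36−10)² + (-8−0)² = 676 + 64 = 740
d²(P, Sensor 6) = (36−19)² + (-8−16)² = 289 + 576 = 865
d²(P, Sensor 7) = (36−9)² + (-8−22)² = 729 + 900 = 1629
P is equidistant from Sensor 1 and Sensor 5 (both at squared distance 740), and every other site is strictly farther — so P lies on the Sensor 1–Sensor 5 Voronoi edge.

Sensor 1 and Sensor 5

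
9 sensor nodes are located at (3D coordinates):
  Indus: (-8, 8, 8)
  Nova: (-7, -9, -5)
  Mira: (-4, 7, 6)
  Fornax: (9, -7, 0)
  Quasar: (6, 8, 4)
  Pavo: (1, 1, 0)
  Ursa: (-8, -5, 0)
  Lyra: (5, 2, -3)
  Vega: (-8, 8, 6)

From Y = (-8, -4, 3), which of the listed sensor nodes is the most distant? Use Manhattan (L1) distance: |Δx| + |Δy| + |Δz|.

Quasar

d(Y, Indus) = |-8−(-8)| + |-4−8| + |3−8| = 0 + 12 + 5 = 17
d(Y, Nova) = |-8−(-7)| + |-4−(-9)| + |3−(-5)| = 1 + 5 + 8 = 14
d(Y, Mira) = |-8−(-4)| + |-4−7| + |3−6| = 4 + 11 + 3 = 18
d(Y, Fornax) = |-8−9| + |-4−(-7)| + |3−0| = 17 + 3 + 3 = 23
d(Y, Quasar) = |-8−6| + |-4−8| + |3−4| = 14 + 12 + 1 = 27
d(Y, Pavo) = |-8−1| + |-4−1| + |3−0| = 9 + 5 + 3 = 17
d(Y, Ursa) = |-8−(-8)| + |-4−(-5)| + |3−0| = 0 + 1 + 3 = 4
d(Y, Lyra) = |-8−5| + |-4−2| + |3−(-3)| = 13 + 6 + 6 = 25
d(Y, Vega) = |-8−(-8)| + |-4−8| + |3−6| = 0 + 12 + 3 = 15
The largest is to Quasar.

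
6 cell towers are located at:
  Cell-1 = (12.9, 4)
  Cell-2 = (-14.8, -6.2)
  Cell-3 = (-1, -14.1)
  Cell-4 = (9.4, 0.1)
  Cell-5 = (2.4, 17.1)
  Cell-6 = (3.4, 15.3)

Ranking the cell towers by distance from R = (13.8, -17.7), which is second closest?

Since √ is increasing, it suffices to compare squared distances:
d²(R, Cell-1) = (13.8−12.9)² + (-17.7−4)² = 0.81 + 470.89 = 471.7
d²(R, Cell-2) = (13.8−(-14.8))² + (-17.7−(-6.2))² = 817.96 + 132.25 = 950.21
d²(R, Cell-3) = (13.8−(-1))² + (-17.7−(-14.1))² = 219.04 + 12.96 = 232
d²(R, Cell-4) = (13.8−9.4)² + (-17.7−0.1)² = 19.36 + 316.84 = 336.2
d²(R, Cell-5) = (13.8−2.4)² + (-17.7−17.1)² = 129.96 + 1211.04 = 1341
d²(R, Cell-6) = (13.8−3.4)² + (-17.7−15.3)² = 108.16 + 1089 = 1197.16
Sorted ascending: Cell-3, Cell-4, Cell-1, … — the second-nearest is Cell-4.

Cell-4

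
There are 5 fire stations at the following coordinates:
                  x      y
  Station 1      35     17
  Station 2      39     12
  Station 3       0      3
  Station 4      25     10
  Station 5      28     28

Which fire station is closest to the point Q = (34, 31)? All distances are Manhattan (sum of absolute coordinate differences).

Station 5

d(Q, Station 1) = |34−35| + |31−17| = 1 + 14 = 15
d(Q, Station 2) = |34−39| + |31−12| = 5 + 19 = 24
d(Q, Station 3) = |34−0| + |31−3| = 34 + 28 = 62
d(Q, Station 4) = |34−25| + |31−10| = 9 + 21 = 30
d(Q, Station 5) = |34−28| + |31−28| = 6 + 3 = 9
Minimum is at Station 5.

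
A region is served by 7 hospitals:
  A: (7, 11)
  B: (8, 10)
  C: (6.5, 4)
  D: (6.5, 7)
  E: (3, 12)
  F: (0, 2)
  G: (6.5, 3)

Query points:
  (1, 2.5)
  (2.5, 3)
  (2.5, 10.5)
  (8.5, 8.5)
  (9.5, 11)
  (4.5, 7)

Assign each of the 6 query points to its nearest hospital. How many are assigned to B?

2

(1, 2.5) — d² to each: A:108.25, B:105.25, C:32.5, D:50.5, E:94.25, F:1.25, G:30.5 → nearest is F
(2.5, 3) — d² to each: A:84.25, B:79.25, C:17, D:32, E:81.25, F:7.25, G:16 → nearest is F
(2.5, 10.5) — d² to each: A:20.5, B:30.5, C:58.25, D:28.25, E:2.5, F:78.5, G:72.25 → nearest is E
(8.5, 8.5) — d² to each: A:8.5, B:2.5, C:24.25, D:6.25, E:42.5, F:114.5, G:34.25 → nearest is B
(9.5, 11) — d² to each: A:6.25, B:3.25, C:58, D:25, E:43.25, F:171.25, G:73 → nearest is B
(4.5, 7) — d² to each: A:22.25, B:21.25, C:13, D:4, E:27.25, F:45.25, G:20 → nearest is D
2 of the 6 points have B as nearest.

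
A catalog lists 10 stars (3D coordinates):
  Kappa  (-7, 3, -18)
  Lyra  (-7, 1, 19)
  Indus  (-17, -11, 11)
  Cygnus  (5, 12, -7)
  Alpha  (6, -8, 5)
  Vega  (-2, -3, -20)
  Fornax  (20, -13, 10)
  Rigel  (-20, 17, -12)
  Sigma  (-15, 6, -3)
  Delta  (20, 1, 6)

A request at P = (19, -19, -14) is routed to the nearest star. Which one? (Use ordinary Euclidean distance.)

Compare squared distances (the ordering matches that of the actual distances):
d²(P, Kappa) = 676 + 484 + 16 = 1176
d²(P, Lyra) = 676 + 400 + 1089 = 2165
d²(P, Indus) = 1296 + 64 + 625 = 1985
d²(P, Cygnus) = 196 + 961 + 49 = 1206
d²(P, Alpha) = 169 + 121 + 361 = 651
d²(P, Vega) = 441 + 256 + 36 = 733
d²(P, Fornax) = 1 + 36 + 576 = 613
d²(P, Rigel) = 1521 + 1296 + 4 = 2821
d²(P, Sigma) = 1156 + 625 + 121 = 1902
d²(P, Delta) = 1 + 400 + 400 = 801
The smallest is to Fornax, so P lies in the Voronoi region of Fornax.

Fornax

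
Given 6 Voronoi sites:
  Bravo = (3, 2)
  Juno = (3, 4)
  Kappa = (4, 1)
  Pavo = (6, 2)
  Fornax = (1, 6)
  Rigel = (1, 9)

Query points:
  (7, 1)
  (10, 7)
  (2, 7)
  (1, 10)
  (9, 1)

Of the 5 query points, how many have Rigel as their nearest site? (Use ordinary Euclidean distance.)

(7, 1) — d² to each: Bravo:17, Juno:25, Kappa:9, Pavo:2, Fornax:61, Rigel:100 → nearest is Pavo
(10, 7) — d² to each: Bravo:74, Juno:58, Kappa:72, Pavo:41, Fornax:82, Rigel:85 → nearest is Pavo
(2, 7) — d² to each: Bravo:26, Juno:10, Kappa:40, Pavo:41, Fornax:2, Rigel:5 → nearest is Fornax
(1, 10) — d² to each: Bravo:68, Juno:40, Kappa:90, Pavo:89, Fornax:16, Rigel:1 → nearest is Rigel
(9, 1) — d² to each: Bravo:37, Juno:45, Kappa:25, Pavo:10, Fornax:89, Rigel:128 → nearest is Pavo
1 of the 5 points has Rigel as nearest.

1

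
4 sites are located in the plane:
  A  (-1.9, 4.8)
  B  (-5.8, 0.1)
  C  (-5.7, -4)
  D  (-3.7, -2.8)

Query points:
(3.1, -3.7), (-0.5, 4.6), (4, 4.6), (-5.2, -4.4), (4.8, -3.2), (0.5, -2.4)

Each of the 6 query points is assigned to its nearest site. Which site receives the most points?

(3.1, -3.7) — d² to each: A:97.25, B:93.65, C:77.53, D:47.05 → nearest is D
(-0.5, 4.6) — d² to each: A:2, B:48.34, C:101, D:65 → nearest is A
(4, 4.6) — d² to each: A:34.85, B:116.29, C:168.05, D:114.05 → nearest is A
(-5.2, -4.4) — d² to each: A:95.53, B:20.61, C:0.41, D:4.81 → nearest is C
(4.8, -3.2) — d² to each: A:108.89, B:123.25, C:110.89, D:72.41 → nearest is D
(0.5, -2.4) — d² to each: A:57.6, B:45.94, C:41, D:17.8 → nearest is D
Tally — A:2, C:1, D:3. D captures the most (3).

D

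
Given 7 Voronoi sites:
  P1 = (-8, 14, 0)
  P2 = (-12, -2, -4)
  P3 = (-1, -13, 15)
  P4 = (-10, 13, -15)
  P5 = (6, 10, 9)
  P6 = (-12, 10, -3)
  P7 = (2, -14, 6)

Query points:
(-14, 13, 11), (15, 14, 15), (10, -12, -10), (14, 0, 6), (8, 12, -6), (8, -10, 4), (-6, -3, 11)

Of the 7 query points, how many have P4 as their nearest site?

(-14, 13, 11) — d² to each: P1:158, P2:454, P3:861, P4:692, P5:413, P6:209, P7:1010 → nearest is P1
(15, 14, 15) — d² to each: P1:754, P2:1346, P3:985, P4:1526, P5:133, P6:1069, P7:1034 → nearest is P5
(10, -12, -10) — d² to each: P1:1100, P2:620, P3:747, P4:1050, P5:861, P6:1017, P7:324 → nearest is P7
(14, 0, 6) — d² to each: P1:716, P2:780, P3:475, P4:1186, P5:173, P6:857, P7:340 → nearest is P5
(8, 12, -6) — d² to each: P1:296, P2:600, P3:1147, P4:406, P5:233, P6:413, P7:856 → nearest is P5
(8, -10, 4) — d² to each: P1:848, P2:528, P3:211, P4:1214, P5:429, P6:849, P7:56 → nearest is P7
(-6, -3, 11) — d² to each: P1:414, P2:262, P3:141, P4:948, P5:317, P6:401, P7:210 → nearest is P3
0 of the 7 points have P4 as nearest.

0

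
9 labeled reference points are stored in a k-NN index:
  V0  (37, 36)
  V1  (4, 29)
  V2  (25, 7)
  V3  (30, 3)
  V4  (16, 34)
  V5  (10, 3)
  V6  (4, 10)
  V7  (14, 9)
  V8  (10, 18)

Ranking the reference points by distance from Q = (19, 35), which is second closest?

Compare squared distances (the ordering matches that of the actual distances):
|QV0|² = 324 + 1 = 325
|QV1|² = 225 + 36 = 261
|QV2|² = 36 + 784 = 820
|QV3|² = 121 + 1024 = 1145
|QV4|² = 9 + 1 = 10
|QV5|² = 81 + 1024 = 1105
|QV6|² = 225 + 625 = 850
|QV7|² = 25 + 676 = 701
|QV8|² = 81 + 289 = 370
Sorted ascending: V4, V1, V0, … — the second-nearest is V1.

V1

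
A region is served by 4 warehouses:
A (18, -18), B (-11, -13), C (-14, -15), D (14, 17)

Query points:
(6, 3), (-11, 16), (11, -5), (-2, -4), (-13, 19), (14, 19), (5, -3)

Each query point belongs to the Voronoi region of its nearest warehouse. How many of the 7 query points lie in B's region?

2

(6, 3) — d² to each: A:585, B:545, C:724, D:260 → nearest is D
(-11, 16) — d² to each: A:1997, B:841, C:970, D:626 → nearest is D
(11, -5) — d² to each: A:218, B:548, C:725, D:493 → nearest is A
(-2, -4) — d² to each: A:596, B:162, C:265, D:697 → nearest is B
(-13, 19) — d² to each: A:2330, B:1028, C:1157, D:733 → nearest is D
(14, 19) — d² to each: A:1385, B:1649, C:1940, D:4 → nearest is D
(5, -3) — d² to each: A:394, B:356, C:505, D:481 → nearest is B
2 of the 7 points have B as nearest.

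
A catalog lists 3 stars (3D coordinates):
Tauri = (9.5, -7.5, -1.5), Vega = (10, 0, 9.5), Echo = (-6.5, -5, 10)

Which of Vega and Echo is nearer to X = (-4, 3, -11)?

Compare squared distances:
d²(X, Vega) = (-4−10)² + (3−0)² + (-11−9.5)² = 196 + 9 + 420.25 = 625.25
d²(X, Echo) = (-4−(-6.5))² + (3−(-5))² + (-11−10)² = 6.25 + 64 + 441 = 511.25
625.25 > 511.25, so Echo is closer.

Echo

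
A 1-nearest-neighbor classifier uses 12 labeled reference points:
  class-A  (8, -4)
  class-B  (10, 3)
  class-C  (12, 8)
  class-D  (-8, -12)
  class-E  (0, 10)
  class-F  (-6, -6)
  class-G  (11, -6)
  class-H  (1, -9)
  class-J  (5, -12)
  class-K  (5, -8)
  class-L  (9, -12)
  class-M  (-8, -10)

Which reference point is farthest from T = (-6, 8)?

class-L

Compare squared distances (the ordering matches that of the actual distances):
d²(T, class-A) = (-6−8)² + (8−(-4))² = 196 + 144 = 340
d²(T, class-B) = (-6−10)² + (8−3)² = 256 + 25 = 281
d²(T, class-C) = (-6−12)² + (8−8)² = 324 + 0 = 324
d²(T, class-D) = (-6−(-8))² + (8−(-12))² = 4 + 400 = 404
d²(T, class-E) = (-6−0)² + (8−10)² = 36 + 4 = 40
d²(T, class-F) = (-6−(-6))² + (8−(-6))² = 0 + 196 = 196
d²(T, class-G) = (-6−11)² + (8−(-6))² = 289 + 196 = 485
d²(T, class-H) = (-6−1)² + (8−(-9))² = 49 + 289 = 338
d²(T, class-J) = (-6−5)² + (8−(-12))² = 121 + 400 = 521
d²(T, class-K) = (-6−5)² + (8−(-8))² = 121 + 256 = 377
d²(T, class-L) = (-6−9)² + (8−(-12))² = 225 + 400 = 625
d²(T, class-M) = (-6−(-8))² + (8−(-10))² = 4 + 324 = 328
The largest is to class-L.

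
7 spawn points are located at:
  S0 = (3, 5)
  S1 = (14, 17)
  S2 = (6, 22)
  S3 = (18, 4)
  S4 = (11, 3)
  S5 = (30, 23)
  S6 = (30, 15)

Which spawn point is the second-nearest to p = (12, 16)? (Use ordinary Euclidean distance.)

Squared Euclidean distances:
|pS0|² = (12−3)² + (16−5)² = 81 + 121 = 202
|pS1|² = (12−14)² + (16−17)² = 4 + 1 = 5
|pS2|² = (12−6)² + (16−22)² = 36 + 36 = 72
|pS3|² = (12−18)² + (16−4)² = 36 + 144 = 180
|pS4|² = (12−11)² + (16−3)² = 1 + 169 = 170
|pS5|² = (12−30)² + (16−23)² = 324 + 49 = 373
|pS6|² = (12−30)² + (16−15)² = 324 + 1 = 325
Sorted ascending: S1, S2, S4, … — the second-nearest is S2.

S2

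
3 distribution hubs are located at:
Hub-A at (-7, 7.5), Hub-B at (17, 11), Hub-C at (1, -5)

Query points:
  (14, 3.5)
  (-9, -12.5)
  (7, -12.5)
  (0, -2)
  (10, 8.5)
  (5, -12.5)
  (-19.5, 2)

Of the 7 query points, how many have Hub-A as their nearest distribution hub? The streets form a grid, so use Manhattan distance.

1

(14, 3.5) — d to each: Hub-A:25, Hub-B:10.5, Hub-C:21.5 → nearest is Hub-B
(-9, -12.5) — d to each: Hub-A:22, Hub-B:49.5, Hub-C:17.5 → nearest is Hub-C
(7, -12.5) — d to each: Hub-A:34, Hub-B:33.5, Hub-C:13.5 → nearest is Hub-C
(0, -2) — d to each: Hub-A:16.5, Hub-B:30, Hub-C:4 → nearest is Hub-C
(10, 8.5) — d to each: Hub-A:18, Hub-B:9.5, Hub-C:22.5 → nearest is Hub-B
(5, -12.5) — d to each: Hub-A:32, Hub-B:35.5, Hub-C:11.5 → nearest is Hub-C
(-19.5, 2) — d to each: Hub-A:18, Hub-B:45.5, Hub-C:27.5 → nearest is Hub-A
1 of the 7 points has Hub-A as nearest.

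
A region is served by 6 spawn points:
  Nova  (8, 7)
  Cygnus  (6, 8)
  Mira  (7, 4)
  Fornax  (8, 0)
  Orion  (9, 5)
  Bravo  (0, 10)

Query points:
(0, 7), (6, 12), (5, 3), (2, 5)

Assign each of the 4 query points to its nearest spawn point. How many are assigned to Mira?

(0, 7) — d² to each: Nova:64, Cygnus:37, Mira:58, Fornax:113, Orion:85, Bravo:9 → nearest is Bravo
(6, 12) — d² to each: Nova:29, Cygnus:16, Mira:65, Fornax:148, Orion:58, Bravo:40 → nearest is Cygnus
(5, 3) — d² to each: Nova:25, Cygnus:26, Mira:5, Fornax:18, Orion:20, Bravo:74 → nearest is Mira
(2, 5) — d² to each: Nova:40, Cygnus:25, Mira:26, Fornax:61, Orion:49, Bravo:29 → nearest is Cygnus
1 of the 4 points has Mira as nearest.

1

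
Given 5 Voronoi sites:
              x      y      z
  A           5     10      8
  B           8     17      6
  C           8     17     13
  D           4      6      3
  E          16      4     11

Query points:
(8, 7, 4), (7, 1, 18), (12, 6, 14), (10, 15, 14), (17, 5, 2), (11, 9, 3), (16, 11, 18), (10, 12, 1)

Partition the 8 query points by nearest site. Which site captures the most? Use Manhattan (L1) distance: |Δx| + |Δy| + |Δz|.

(8, 7, 4) — d to each: A:10, B:12, C:19, D:6, E:18 → nearest is D
(7, 1, 18) — d to each: A:21, B:29, C:22, D:23, E:19 → nearest is E
(12, 6, 14) — d to each: A:17, B:23, C:16, D:19, E:9 → nearest is E
(10, 15, 14) — d to each: A:16, B:12, C:5, D:26, E:20 → nearest is C
(17, 5, 2) — d to each: A:23, B:25, C:32, D:15, E:11 → nearest is E
(11, 9, 3) — d to each: A:12, B:14, C:21, D:10, E:18 → nearest is D
(16, 11, 18) — d to each: A:22, B:26, C:19, D:32, E:14 → nearest is E
(10, 12, 1) — d to each: A:14, B:12, C:19, D:14, E:24 → nearest is B
Tally — B:1, C:1, D:2, E:4. E captures the most (4).

E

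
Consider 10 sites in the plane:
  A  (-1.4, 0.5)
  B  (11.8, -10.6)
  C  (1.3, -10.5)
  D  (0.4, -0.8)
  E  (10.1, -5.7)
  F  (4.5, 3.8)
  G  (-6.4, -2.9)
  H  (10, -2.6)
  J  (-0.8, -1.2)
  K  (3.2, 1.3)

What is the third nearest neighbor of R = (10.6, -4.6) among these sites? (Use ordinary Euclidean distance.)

Compare squared distances (the ordering matches that of the actual distances):
|RA|² = (10.6−(-1.4))² + (-4.6−0.5)² = 144 + 26.01 = 170.01
|RB|² = (10.6−11.8)² + (-4.6−(-10.6))² = 1.44 + 36 = 37.44
|RC|² = (10.6−1.3)² + (-4.6−(-10.5))² = 86.49 + 34.81 = 121.3
|RD|² = (10.6−0.4)² + (-4.6−(-0.8))² = 104.04 + 14.44 = 118.48
|RE|² = (10.6−10.1)² + (-4.6−(-5.7))² = 0.25 + 1.21 = 1.46
|RF|² = (10.6−4.5)² + (-4.6−3.8)² = 37.21 + 70.56 = 107.77
|RG|² = (10.6−(-6.4))² + (-4.6−(-2.9))² = 289 + 2.89 = 291.89
|RH|² = (10.6−10)² + (-4.6−(-2.6))² = 0.36 + 4 = 4.36
|RJ|² = (10.6−(-0.8))² + (-4.6−(-1.2))² = 129.96 + 11.56 = 141.52
|RK|² = (10.6−3.2)² + (-4.6−1.3)² = 54.76 + 34.81 = 89.57
Sorted ascending: E, H, B, K, … — the third-nearest is B.

B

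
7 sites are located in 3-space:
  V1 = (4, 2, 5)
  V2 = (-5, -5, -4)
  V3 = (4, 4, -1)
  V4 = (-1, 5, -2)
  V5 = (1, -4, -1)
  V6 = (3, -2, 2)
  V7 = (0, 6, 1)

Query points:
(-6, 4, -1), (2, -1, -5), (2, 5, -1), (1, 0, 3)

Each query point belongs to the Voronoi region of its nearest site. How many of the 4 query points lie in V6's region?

1

(-6, 4, -1) — d² to each: V1:140, V2:91, V3:100, V4:27, V5:113, V6:126, V7:44 → nearest is V4
(2, -1, -5) — d² to each: V1:113, V2:66, V3:45, V4:54, V5:26, V6:51, V7:89 → nearest is V5
(2, 5, -1) — d² to each: V1:49, V2:158, V3:5, V4:10, V5:82, V6:59, V7:9 → nearest is V3
(1, 0, 3) — d² to each: V1:17, V2:110, V3:41, V4:54, V5:32, V6:9, V7:41 → nearest is V6
1 of the 4 points has V6 as nearest.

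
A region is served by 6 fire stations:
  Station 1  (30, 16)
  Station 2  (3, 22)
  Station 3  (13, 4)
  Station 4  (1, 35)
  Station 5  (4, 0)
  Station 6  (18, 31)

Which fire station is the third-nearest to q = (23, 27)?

Squared Euclidean distances:
d²(q, Station 1) = 49 + 121 = 170
d²(q, Station 2) = 400 + 25 = 425
d²(q, Station 3) = 100 + 529 = 629
d²(q, Station 4) = 484 + 64 = 548
d²(q, Station 5) = 361 + 729 = 1090
d²(q, Station 6) = 25 + 16 = 41
Sorted ascending: Station 6, Station 1, Station 2, Station 4, … — the third-nearest is Station 2.

Station 2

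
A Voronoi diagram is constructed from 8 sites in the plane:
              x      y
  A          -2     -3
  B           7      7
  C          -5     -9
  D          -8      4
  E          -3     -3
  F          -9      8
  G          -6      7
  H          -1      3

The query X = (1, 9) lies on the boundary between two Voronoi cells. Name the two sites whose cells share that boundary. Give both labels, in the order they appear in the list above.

B and H

Squared distances from X to each site:
|XA|² = 9 + 144 = 153
|XB|² = 36 + 4 = 40
|XC|² = 36 + 324 = 360
|XD|² = 81 + 25 = 106
|XE|² = 16 + 144 = 160
|XF|² = 100 + 1 = 101
|XG|² = 49 + 4 = 53
|XH|² = 4 + 36 = 40
X is equidistant from B and H (both at squared distance 40), and every other site is strictly farther — so X lies on the B–H Voronoi edge.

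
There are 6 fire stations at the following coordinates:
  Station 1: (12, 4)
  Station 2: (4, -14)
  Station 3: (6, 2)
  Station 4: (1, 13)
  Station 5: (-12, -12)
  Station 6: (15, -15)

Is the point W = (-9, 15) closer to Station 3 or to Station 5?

Compare squared distances:
d²(W, Station 3) = (-9−6)² + (15−2)² = 225 + 169 = 394
d²(W, Station 5) = (-9−(-12))² + (15−(-12))² = 9 + 729 = 738
394 < 738, so Station 3 is closer.

Station 3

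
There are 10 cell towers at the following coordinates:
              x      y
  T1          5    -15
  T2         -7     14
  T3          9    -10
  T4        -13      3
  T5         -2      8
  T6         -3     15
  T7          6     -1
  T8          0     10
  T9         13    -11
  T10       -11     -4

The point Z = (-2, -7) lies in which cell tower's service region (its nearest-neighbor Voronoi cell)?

Compare squared distances (the ordering matches that of the actual distances):
|ZT1|² = 49 + 64 = 113
|ZT2|² = 25 + 441 = 466
|ZT3|² = 121 + 9 = 130
|ZT4|² = 121 + 100 = 221
|ZT5|² = 0 + 225 = 225
|ZT6|² = 1 + 484 = 485
|ZT7|² = 64 + 36 = 100
|ZT8|² = 4 + 289 = 293
|ZT9|² = 225 + 16 = 241
d²(Z, T10) = 81 + 9 = 90
T10 is nearest.

T10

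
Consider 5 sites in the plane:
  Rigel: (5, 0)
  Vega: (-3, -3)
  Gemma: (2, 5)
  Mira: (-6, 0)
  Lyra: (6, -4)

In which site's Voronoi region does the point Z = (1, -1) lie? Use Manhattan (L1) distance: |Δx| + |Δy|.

Rigel

d(Z, Rigel) = |1−5| + |-1−0| = 4 + 1 = 5
d(Z, Vega) = |1−(-3)| + |-1−(-3)| = 4 + 2 = 6
d(Z, Gemma) = |1−2| + |-1−5| = 1 + 6 = 7
d(Z, Mira) = |1−(-6)| + |-1−0| = 7 + 1 = 8
d(Z, Lyra) = |1−6| + |-1−(-4)| = 5 + 3 = 8
Minimum is at Rigel.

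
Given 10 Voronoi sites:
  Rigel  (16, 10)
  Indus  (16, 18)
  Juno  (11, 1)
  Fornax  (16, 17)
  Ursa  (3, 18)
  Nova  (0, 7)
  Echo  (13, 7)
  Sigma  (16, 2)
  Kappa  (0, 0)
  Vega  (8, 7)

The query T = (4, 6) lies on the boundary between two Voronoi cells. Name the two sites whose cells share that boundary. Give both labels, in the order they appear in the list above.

Nova and Vega

Squared distances from T to each site:
d²(T, Rigel) = (4−16)² + (6−10)² = 144 + 16 = 160
d²(T, Indus) = (4−16)² + (6−18)² = 144 + 144 = 288
d²(T, Juno) = (4−11)² + (6−1)² = 49 + 25 = 74
d²(T, Fornax) = (4−16)² + (6−17)² = 144 + 121 = 265
d²(T, Ursa) = (4−3)² + (6−18)² = 1 + 144 = 145
d²(T, Nova) = (4−0)² + (6−7)² = 16 + 1 = 17
d²(T, Echo) = (4−13)² + (6−7)² = 81 + 1 = 82
d²(T, Sigma) = (4−16)² + (6−2)² = 144 + 16 = 160
d²(T, Kappa) = (4−0)² + (6−0)² = 16 + 36 = 52
d²(T, Vega) = (4−8)² + (6−7)² = 16 + 1 = 17
T is equidistant from Nova and Vega (both at squared distance 17), and every other site is strictly farther — so T lies on the Nova–Vega Voronoi edge.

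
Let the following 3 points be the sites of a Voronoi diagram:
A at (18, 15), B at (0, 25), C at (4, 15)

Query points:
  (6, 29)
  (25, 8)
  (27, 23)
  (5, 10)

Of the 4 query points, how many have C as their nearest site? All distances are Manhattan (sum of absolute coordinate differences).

1

(6, 29) — d to each: A:26, B:10, C:16 → nearest is B
(25, 8) — d to each: A:14, B:42, C:28 → nearest is A
(27, 23) — d to each: A:17, B:29, C:31 → nearest is A
(5, 10) — d to each: A:18, B:20, C:6 → nearest is C
1 of the 4 points has C as nearest.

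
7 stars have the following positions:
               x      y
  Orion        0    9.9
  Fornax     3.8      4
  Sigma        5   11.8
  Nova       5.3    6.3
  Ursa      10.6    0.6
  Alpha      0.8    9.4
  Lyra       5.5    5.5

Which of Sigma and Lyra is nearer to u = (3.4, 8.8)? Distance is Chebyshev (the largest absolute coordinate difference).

d(u, Sigma) = max(1.6, 3) = 3
d(u, Lyra) = max(2.1, 3.3) = 3.3
3 < 3.3, so Sigma is closer.

Sigma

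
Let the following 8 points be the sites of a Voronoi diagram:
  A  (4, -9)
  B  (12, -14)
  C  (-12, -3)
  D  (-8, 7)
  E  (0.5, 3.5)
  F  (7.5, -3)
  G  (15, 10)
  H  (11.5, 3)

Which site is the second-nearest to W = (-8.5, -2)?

D

Since √ is increasing, it suffices to compare squared distances:
|WA|² = 156.25 + 49 = 205.25
|WB|² = 420.25 + 144 = 564.25
|WC|² = 12.25 + 1 = 13.25
|WD|² = 0.25 + 81 = 81.25
|WE|² = 81 + 30.25 = 111.25
|WF|² = 256 + 1 = 257
|WG|² = 552.25 + 144 = 696.25
|WH|² = 400 + 25 = 425
Sorted ascending: C, D, E, … — the second-nearest is D.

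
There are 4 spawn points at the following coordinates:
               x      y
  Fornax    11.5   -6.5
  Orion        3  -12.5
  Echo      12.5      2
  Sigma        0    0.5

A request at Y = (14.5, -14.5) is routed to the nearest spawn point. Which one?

Fornax

Since √ is increasing, it suffices to compare squared distances:
d²(Y, Fornax) = (14.5−11.5)² + (-14.5−(-6.5))² = 9 + 64 = 73
d²(Y, Orion) = (14.5−3)² + (-14.5−(-12.5))² = 132.25 + 4 = 136.25
d²(Y, Echo) = (14.5−12.5)² + (-14.5−2)² = 4 + 272.25 = 276.25
d²(Y, Sigma) = (14.5−0)² + (-14.5−0.5)² = 210.25 + 225 = 435.25
The smallest is to Fornax, so Y lies in the Voronoi region of Fornax.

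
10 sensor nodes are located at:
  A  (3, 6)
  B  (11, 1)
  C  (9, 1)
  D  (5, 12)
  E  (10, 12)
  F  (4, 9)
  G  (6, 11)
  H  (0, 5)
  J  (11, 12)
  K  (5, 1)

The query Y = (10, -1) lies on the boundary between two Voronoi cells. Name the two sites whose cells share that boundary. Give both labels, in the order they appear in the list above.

B and C

Squared distances from Y to each site:
|YA|² = 49 + 49 = 98
|YB|² = 1 + 4 = 5
|YC|² = 1 + 4 = 5
|YD|² = 25 + 169 = 194
|YE|² = 0 + 169 = 169
|YF|² = 36 + 100 = 136
|YG|² = 16 + 144 = 160
|YH|² = 100 + 36 = 136
|YJ|² = 1 + 169 = 170
|YK|² = 25 + 4 = 29
Y is equidistant from B and C (both at squared distance 5), and every other site is strictly farther — so Y lies on the B–C Voronoi edge.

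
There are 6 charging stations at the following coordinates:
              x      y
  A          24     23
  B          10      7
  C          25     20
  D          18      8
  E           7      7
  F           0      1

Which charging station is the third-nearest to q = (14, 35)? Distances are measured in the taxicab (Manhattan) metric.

d(q,A) = |14−24| + |35−23| = 10 + 12 = 22
d(q,B) = |14−10| + |35−7| = 4 + 28 = 32
d(q,C) = |14−25| + |35−20| = 11 + 15 = 26
d(q,D) = |14−18| + |35−8| = 4 + 27 = 31
d(q,E) = |14−7| + |35−7| = 7 + 28 = 35
d(q,F) = |14−0| + |35−1| = 14 + 34 = 48
Sorted ascending: A, C, D, B, … — the third-nearest is D.

D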